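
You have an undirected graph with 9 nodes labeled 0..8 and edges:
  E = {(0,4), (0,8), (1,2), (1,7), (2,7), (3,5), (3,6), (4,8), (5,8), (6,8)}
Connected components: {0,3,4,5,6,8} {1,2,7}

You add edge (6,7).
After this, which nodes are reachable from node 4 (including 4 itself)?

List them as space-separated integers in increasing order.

Answer: 0 1 2 3 4 5 6 7 8

Derivation:
Before: nodes reachable from 4: {0,3,4,5,6,8}
Adding (6,7): merges 4's component with another. Reachability grows.
After: nodes reachable from 4: {0,1,2,3,4,5,6,7,8}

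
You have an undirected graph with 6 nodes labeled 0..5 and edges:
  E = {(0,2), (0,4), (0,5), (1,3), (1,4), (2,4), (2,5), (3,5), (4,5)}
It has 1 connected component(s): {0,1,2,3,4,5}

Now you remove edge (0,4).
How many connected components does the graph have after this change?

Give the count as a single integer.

Answer: 1

Derivation:
Initial component count: 1
Remove (0,4): not a bridge. Count unchanged: 1.
  After removal, components: {0,1,2,3,4,5}
New component count: 1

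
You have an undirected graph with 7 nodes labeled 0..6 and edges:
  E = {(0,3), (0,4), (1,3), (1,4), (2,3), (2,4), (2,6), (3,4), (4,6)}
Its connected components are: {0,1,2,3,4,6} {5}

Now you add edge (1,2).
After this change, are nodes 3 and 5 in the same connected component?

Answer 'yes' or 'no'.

Answer: no

Derivation:
Initial components: {0,1,2,3,4,6} {5}
Adding edge (1,2): both already in same component {0,1,2,3,4,6}. No change.
New components: {0,1,2,3,4,6} {5}
Are 3 and 5 in the same component? no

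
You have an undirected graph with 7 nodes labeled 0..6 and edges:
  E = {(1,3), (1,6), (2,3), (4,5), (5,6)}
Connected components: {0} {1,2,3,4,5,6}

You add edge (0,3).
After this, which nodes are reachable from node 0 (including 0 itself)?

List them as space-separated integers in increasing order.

Answer: 0 1 2 3 4 5 6

Derivation:
Before: nodes reachable from 0: {0}
Adding (0,3): merges 0's component with another. Reachability grows.
After: nodes reachable from 0: {0,1,2,3,4,5,6}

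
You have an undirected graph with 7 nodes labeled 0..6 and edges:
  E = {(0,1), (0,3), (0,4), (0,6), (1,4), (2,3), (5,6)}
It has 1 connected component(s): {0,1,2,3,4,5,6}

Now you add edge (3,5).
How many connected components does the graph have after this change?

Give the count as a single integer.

Answer: 1

Derivation:
Initial component count: 1
Add (3,5): endpoints already in same component. Count unchanged: 1.
New component count: 1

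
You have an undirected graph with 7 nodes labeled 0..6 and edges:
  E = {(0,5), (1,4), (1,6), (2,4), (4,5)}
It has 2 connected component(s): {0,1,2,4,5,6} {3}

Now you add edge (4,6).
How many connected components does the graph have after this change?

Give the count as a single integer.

Initial component count: 2
Add (4,6): endpoints already in same component. Count unchanged: 2.
New component count: 2

Answer: 2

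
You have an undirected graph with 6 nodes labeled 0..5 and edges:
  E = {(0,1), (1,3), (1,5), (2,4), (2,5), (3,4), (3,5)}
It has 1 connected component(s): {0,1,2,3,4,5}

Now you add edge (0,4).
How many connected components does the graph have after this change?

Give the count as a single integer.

Initial component count: 1
Add (0,4): endpoints already in same component. Count unchanged: 1.
New component count: 1

Answer: 1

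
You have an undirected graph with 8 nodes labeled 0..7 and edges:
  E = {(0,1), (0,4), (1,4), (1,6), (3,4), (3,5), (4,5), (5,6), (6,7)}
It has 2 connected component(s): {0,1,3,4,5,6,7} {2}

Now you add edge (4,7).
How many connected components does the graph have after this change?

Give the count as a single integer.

Initial component count: 2
Add (4,7): endpoints already in same component. Count unchanged: 2.
New component count: 2

Answer: 2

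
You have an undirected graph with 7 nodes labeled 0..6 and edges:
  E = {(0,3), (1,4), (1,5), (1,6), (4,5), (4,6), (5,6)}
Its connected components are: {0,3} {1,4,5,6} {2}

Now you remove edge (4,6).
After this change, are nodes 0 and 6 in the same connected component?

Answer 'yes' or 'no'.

Answer: no

Derivation:
Initial components: {0,3} {1,4,5,6} {2}
Removing edge (4,6): not a bridge — component count unchanged at 3.
New components: {0,3} {1,4,5,6} {2}
Are 0 and 6 in the same component? no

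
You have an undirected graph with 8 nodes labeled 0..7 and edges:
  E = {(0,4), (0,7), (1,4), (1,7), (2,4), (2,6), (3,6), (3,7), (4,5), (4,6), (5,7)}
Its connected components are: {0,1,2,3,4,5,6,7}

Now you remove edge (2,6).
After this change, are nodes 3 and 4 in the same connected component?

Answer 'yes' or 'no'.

Answer: yes

Derivation:
Initial components: {0,1,2,3,4,5,6,7}
Removing edge (2,6): not a bridge — component count unchanged at 1.
New components: {0,1,2,3,4,5,6,7}
Are 3 and 4 in the same component? yes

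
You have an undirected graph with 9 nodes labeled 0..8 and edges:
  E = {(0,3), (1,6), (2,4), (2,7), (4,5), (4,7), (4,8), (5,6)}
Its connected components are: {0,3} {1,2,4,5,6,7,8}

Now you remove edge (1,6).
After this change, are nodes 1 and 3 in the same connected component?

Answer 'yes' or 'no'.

Initial components: {0,3} {1,2,4,5,6,7,8}
Removing edge (1,6): it was a bridge — component count 2 -> 3.
New components: {0,3} {1} {2,4,5,6,7,8}
Are 1 and 3 in the same component? no

Answer: no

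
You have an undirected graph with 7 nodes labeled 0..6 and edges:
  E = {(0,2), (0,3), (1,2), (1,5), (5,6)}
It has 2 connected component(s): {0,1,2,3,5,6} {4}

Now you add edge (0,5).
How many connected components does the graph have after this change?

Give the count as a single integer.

Answer: 2

Derivation:
Initial component count: 2
Add (0,5): endpoints already in same component. Count unchanged: 2.
New component count: 2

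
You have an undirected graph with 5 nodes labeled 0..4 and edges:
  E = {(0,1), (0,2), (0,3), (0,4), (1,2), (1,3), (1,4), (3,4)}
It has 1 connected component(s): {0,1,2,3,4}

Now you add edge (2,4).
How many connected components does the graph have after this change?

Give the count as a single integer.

Answer: 1

Derivation:
Initial component count: 1
Add (2,4): endpoints already in same component. Count unchanged: 1.
New component count: 1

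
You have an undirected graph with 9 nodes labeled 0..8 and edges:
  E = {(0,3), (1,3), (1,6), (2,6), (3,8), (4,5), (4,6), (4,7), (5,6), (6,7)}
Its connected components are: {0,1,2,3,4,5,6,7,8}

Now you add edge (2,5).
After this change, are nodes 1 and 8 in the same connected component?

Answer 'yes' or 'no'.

Answer: yes

Derivation:
Initial components: {0,1,2,3,4,5,6,7,8}
Adding edge (2,5): both already in same component {0,1,2,3,4,5,6,7,8}. No change.
New components: {0,1,2,3,4,5,6,7,8}
Are 1 and 8 in the same component? yes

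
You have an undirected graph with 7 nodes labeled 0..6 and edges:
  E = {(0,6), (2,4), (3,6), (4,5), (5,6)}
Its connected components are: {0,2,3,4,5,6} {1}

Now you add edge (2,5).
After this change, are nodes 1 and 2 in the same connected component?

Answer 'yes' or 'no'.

Initial components: {0,2,3,4,5,6} {1}
Adding edge (2,5): both already in same component {0,2,3,4,5,6}. No change.
New components: {0,2,3,4,5,6} {1}
Are 1 and 2 in the same component? no

Answer: no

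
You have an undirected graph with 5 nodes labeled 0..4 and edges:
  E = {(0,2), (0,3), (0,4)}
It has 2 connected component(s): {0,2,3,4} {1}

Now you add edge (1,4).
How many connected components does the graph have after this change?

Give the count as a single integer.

Answer: 1

Derivation:
Initial component count: 2
Add (1,4): merges two components. Count decreases: 2 -> 1.
New component count: 1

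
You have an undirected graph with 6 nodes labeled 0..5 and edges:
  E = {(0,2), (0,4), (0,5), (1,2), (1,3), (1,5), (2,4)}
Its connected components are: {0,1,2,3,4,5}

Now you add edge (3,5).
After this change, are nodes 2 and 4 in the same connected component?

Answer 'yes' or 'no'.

Initial components: {0,1,2,3,4,5}
Adding edge (3,5): both already in same component {0,1,2,3,4,5}. No change.
New components: {0,1,2,3,4,5}
Are 2 and 4 in the same component? yes

Answer: yes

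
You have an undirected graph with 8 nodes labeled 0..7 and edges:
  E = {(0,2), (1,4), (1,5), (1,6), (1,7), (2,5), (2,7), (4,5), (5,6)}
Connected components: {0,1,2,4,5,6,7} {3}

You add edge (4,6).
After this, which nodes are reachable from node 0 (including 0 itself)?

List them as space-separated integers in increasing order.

Before: nodes reachable from 0: {0,1,2,4,5,6,7}
Adding (4,6): both endpoints already in same component. Reachability from 0 unchanged.
After: nodes reachable from 0: {0,1,2,4,5,6,7}

Answer: 0 1 2 4 5 6 7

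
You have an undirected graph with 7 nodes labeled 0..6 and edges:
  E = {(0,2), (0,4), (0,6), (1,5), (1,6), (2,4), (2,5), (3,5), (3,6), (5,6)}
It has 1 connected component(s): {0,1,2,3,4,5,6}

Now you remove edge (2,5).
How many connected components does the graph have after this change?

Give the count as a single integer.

Answer: 1

Derivation:
Initial component count: 1
Remove (2,5): not a bridge. Count unchanged: 1.
  After removal, components: {0,1,2,3,4,5,6}
New component count: 1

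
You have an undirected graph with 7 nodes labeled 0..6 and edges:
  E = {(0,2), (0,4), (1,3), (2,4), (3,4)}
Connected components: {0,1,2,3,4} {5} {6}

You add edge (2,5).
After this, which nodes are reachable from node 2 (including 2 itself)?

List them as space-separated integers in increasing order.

Before: nodes reachable from 2: {0,1,2,3,4}
Adding (2,5): merges 2's component with another. Reachability grows.
After: nodes reachable from 2: {0,1,2,3,4,5}

Answer: 0 1 2 3 4 5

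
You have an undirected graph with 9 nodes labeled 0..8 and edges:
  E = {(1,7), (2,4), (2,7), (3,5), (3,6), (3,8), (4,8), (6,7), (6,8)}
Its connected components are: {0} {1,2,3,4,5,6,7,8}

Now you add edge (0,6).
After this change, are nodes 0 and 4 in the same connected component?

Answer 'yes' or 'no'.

Answer: yes

Derivation:
Initial components: {0} {1,2,3,4,5,6,7,8}
Adding edge (0,6): merges {0} and {1,2,3,4,5,6,7,8}.
New components: {0,1,2,3,4,5,6,7,8}
Are 0 and 4 in the same component? yes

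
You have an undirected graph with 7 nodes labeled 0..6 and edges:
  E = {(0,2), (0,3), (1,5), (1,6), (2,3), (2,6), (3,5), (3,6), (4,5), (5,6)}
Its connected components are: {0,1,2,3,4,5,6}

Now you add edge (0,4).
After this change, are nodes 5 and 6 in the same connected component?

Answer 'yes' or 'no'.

Answer: yes

Derivation:
Initial components: {0,1,2,3,4,5,6}
Adding edge (0,4): both already in same component {0,1,2,3,4,5,6}. No change.
New components: {0,1,2,3,4,5,6}
Are 5 and 6 in the same component? yes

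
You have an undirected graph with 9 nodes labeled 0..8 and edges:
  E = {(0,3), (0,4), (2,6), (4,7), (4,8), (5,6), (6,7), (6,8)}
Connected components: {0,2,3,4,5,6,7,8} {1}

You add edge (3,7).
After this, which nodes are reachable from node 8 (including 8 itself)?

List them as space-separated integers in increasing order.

Before: nodes reachable from 8: {0,2,3,4,5,6,7,8}
Adding (3,7): both endpoints already in same component. Reachability from 8 unchanged.
After: nodes reachable from 8: {0,2,3,4,5,6,7,8}

Answer: 0 2 3 4 5 6 7 8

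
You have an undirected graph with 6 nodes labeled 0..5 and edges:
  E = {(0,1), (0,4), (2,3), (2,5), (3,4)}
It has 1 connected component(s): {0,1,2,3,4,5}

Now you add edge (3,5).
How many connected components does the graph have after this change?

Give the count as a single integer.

Answer: 1

Derivation:
Initial component count: 1
Add (3,5): endpoints already in same component. Count unchanged: 1.
New component count: 1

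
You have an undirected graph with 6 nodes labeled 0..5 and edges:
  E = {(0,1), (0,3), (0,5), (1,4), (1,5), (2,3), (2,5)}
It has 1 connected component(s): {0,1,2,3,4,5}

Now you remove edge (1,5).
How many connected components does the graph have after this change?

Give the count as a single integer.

Answer: 1

Derivation:
Initial component count: 1
Remove (1,5): not a bridge. Count unchanged: 1.
  After removal, components: {0,1,2,3,4,5}
New component count: 1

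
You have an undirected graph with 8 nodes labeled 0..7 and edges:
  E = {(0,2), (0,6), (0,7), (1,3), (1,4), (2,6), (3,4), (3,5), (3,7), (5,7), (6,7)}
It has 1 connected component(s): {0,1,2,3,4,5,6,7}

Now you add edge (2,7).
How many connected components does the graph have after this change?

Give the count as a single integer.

Initial component count: 1
Add (2,7): endpoints already in same component. Count unchanged: 1.
New component count: 1

Answer: 1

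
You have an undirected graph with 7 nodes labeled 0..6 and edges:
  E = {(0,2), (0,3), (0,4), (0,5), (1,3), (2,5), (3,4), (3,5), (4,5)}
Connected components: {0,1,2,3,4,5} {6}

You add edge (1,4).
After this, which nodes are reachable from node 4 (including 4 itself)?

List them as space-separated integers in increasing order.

Answer: 0 1 2 3 4 5

Derivation:
Before: nodes reachable from 4: {0,1,2,3,4,5}
Adding (1,4): both endpoints already in same component. Reachability from 4 unchanged.
After: nodes reachable from 4: {0,1,2,3,4,5}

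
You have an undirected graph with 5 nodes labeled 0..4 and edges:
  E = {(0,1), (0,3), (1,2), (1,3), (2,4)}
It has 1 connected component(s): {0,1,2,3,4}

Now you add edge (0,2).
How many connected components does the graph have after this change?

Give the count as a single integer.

Answer: 1

Derivation:
Initial component count: 1
Add (0,2): endpoints already in same component. Count unchanged: 1.
New component count: 1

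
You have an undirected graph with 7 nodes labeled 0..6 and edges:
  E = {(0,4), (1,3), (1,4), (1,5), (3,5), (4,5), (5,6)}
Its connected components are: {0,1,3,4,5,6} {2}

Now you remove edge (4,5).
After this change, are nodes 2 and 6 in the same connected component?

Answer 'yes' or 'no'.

Answer: no

Derivation:
Initial components: {0,1,3,4,5,6} {2}
Removing edge (4,5): not a bridge — component count unchanged at 2.
New components: {0,1,3,4,5,6} {2}
Are 2 and 6 in the same component? no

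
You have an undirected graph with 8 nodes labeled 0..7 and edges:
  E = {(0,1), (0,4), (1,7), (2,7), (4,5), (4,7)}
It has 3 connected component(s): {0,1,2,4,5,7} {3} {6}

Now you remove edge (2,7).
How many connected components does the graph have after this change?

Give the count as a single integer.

Initial component count: 3
Remove (2,7): it was a bridge. Count increases: 3 -> 4.
  After removal, components: {0,1,4,5,7} {2} {3} {6}
New component count: 4

Answer: 4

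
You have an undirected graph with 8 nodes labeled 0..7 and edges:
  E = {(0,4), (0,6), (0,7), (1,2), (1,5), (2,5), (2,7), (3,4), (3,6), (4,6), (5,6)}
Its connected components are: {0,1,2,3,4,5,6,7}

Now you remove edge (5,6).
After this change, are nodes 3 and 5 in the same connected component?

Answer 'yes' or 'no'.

Answer: yes

Derivation:
Initial components: {0,1,2,3,4,5,6,7}
Removing edge (5,6): not a bridge — component count unchanged at 1.
New components: {0,1,2,3,4,5,6,7}
Are 3 and 5 in the same component? yes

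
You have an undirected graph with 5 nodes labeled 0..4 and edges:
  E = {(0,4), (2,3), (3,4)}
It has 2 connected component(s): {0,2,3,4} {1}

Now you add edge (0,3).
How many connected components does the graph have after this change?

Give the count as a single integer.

Answer: 2

Derivation:
Initial component count: 2
Add (0,3): endpoints already in same component. Count unchanged: 2.
New component count: 2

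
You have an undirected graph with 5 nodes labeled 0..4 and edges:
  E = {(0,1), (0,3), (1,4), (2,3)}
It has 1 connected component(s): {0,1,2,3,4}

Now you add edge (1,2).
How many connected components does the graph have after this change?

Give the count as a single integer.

Answer: 1

Derivation:
Initial component count: 1
Add (1,2): endpoints already in same component. Count unchanged: 1.
New component count: 1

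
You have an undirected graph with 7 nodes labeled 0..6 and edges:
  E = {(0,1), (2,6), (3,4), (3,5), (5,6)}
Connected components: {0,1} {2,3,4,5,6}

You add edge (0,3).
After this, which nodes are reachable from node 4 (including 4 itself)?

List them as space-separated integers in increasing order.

Answer: 0 1 2 3 4 5 6

Derivation:
Before: nodes reachable from 4: {2,3,4,5,6}
Adding (0,3): merges 4's component with another. Reachability grows.
After: nodes reachable from 4: {0,1,2,3,4,5,6}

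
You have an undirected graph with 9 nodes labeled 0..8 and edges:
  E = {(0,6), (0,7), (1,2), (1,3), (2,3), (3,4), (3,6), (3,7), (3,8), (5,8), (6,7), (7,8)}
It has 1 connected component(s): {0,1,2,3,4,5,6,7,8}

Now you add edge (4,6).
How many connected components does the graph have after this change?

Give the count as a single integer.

Answer: 1

Derivation:
Initial component count: 1
Add (4,6): endpoints already in same component. Count unchanged: 1.
New component count: 1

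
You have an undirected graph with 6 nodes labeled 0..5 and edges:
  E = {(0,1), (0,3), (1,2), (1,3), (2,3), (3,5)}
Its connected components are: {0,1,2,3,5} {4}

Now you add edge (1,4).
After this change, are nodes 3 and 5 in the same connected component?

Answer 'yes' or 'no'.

Answer: yes

Derivation:
Initial components: {0,1,2,3,5} {4}
Adding edge (1,4): merges {0,1,2,3,5} and {4}.
New components: {0,1,2,3,4,5}
Are 3 and 5 in the same component? yes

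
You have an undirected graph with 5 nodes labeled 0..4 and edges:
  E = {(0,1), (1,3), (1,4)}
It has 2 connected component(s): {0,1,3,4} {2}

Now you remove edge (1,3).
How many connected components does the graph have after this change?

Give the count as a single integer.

Answer: 3

Derivation:
Initial component count: 2
Remove (1,3): it was a bridge. Count increases: 2 -> 3.
  After removal, components: {0,1,4} {2} {3}
New component count: 3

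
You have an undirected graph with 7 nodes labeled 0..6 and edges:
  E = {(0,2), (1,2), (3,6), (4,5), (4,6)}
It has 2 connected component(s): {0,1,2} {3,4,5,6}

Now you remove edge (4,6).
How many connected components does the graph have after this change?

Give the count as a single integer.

Initial component count: 2
Remove (4,6): it was a bridge. Count increases: 2 -> 3.
  After removal, components: {0,1,2} {3,6} {4,5}
New component count: 3

Answer: 3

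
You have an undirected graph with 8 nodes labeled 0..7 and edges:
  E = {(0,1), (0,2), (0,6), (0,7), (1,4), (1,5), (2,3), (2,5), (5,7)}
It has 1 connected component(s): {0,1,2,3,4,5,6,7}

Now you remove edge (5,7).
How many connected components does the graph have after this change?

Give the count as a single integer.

Initial component count: 1
Remove (5,7): not a bridge. Count unchanged: 1.
  After removal, components: {0,1,2,3,4,5,6,7}
New component count: 1

Answer: 1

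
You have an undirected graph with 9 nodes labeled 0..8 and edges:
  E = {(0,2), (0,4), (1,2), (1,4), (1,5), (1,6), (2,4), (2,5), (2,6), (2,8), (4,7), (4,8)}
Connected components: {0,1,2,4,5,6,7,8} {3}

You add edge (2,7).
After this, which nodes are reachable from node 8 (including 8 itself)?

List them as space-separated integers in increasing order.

Answer: 0 1 2 4 5 6 7 8

Derivation:
Before: nodes reachable from 8: {0,1,2,4,5,6,7,8}
Adding (2,7): both endpoints already in same component. Reachability from 8 unchanged.
After: nodes reachable from 8: {0,1,2,4,5,6,7,8}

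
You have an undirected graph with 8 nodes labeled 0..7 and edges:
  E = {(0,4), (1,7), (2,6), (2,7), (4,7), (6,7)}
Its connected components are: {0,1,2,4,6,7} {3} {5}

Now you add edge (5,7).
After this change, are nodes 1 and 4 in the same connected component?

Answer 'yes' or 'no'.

Answer: yes

Derivation:
Initial components: {0,1,2,4,6,7} {3} {5}
Adding edge (5,7): merges {5} and {0,1,2,4,6,7}.
New components: {0,1,2,4,5,6,7} {3}
Are 1 and 4 in the same component? yes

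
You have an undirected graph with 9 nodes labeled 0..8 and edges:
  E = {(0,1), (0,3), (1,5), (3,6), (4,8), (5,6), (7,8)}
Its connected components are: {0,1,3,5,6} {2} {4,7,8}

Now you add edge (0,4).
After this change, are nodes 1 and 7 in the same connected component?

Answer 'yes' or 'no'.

Initial components: {0,1,3,5,6} {2} {4,7,8}
Adding edge (0,4): merges {0,1,3,5,6} and {4,7,8}.
New components: {0,1,3,4,5,6,7,8} {2}
Are 1 and 7 in the same component? yes

Answer: yes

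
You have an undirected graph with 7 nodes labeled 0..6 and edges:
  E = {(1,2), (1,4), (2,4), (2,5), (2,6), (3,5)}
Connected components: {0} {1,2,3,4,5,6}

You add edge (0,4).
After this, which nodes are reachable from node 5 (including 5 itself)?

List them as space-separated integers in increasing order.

Before: nodes reachable from 5: {1,2,3,4,5,6}
Adding (0,4): merges 5's component with another. Reachability grows.
After: nodes reachable from 5: {0,1,2,3,4,5,6}

Answer: 0 1 2 3 4 5 6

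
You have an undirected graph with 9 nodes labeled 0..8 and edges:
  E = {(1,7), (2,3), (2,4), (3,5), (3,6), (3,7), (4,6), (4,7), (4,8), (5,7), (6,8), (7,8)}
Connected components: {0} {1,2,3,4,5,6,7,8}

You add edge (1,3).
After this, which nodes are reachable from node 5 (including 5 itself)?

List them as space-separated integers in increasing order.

Before: nodes reachable from 5: {1,2,3,4,5,6,7,8}
Adding (1,3): both endpoints already in same component. Reachability from 5 unchanged.
After: nodes reachable from 5: {1,2,3,4,5,6,7,8}

Answer: 1 2 3 4 5 6 7 8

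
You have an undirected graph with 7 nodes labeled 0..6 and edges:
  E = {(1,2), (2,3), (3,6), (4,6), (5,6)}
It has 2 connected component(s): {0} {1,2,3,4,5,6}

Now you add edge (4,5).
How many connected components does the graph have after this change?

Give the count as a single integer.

Initial component count: 2
Add (4,5): endpoints already in same component. Count unchanged: 2.
New component count: 2

Answer: 2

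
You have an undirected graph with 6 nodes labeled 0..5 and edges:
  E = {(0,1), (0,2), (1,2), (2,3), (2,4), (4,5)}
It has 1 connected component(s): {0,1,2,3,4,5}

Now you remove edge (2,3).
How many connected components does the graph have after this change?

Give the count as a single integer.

Answer: 2

Derivation:
Initial component count: 1
Remove (2,3): it was a bridge. Count increases: 1 -> 2.
  After removal, components: {0,1,2,4,5} {3}
New component count: 2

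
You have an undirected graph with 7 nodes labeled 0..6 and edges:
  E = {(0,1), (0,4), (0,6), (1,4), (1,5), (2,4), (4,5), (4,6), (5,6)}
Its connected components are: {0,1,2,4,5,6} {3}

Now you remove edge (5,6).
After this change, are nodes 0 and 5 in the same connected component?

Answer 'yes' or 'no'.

Initial components: {0,1,2,4,5,6} {3}
Removing edge (5,6): not a bridge — component count unchanged at 2.
New components: {0,1,2,4,5,6} {3}
Are 0 and 5 in the same component? yes

Answer: yes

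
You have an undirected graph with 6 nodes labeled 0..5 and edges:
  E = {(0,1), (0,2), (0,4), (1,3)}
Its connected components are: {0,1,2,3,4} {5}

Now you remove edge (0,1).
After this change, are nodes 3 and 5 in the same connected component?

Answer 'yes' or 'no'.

Initial components: {0,1,2,3,4} {5}
Removing edge (0,1): it was a bridge — component count 2 -> 3.
New components: {0,2,4} {1,3} {5}
Are 3 and 5 in the same component? no

Answer: no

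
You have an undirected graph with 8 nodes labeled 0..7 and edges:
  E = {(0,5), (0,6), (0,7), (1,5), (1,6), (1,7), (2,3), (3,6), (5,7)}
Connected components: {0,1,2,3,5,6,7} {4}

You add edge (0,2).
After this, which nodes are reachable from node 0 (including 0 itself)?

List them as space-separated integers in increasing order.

Before: nodes reachable from 0: {0,1,2,3,5,6,7}
Adding (0,2): both endpoints already in same component. Reachability from 0 unchanged.
After: nodes reachable from 0: {0,1,2,3,5,6,7}

Answer: 0 1 2 3 5 6 7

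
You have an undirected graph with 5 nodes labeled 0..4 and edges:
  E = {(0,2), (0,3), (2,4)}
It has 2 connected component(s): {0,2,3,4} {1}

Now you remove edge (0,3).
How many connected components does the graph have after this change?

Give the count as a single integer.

Answer: 3

Derivation:
Initial component count: 2
Remove (0,3): it was a bridge. Count increases: 2 -> 3.
  After removal, components: {0,2,4} {1} {3}
New component count: 3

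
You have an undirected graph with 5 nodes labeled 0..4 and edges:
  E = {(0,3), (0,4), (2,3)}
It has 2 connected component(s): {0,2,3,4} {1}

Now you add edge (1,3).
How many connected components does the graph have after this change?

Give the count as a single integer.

Answer: 1

Derivation:
Initial component count: 2
Add (1,3): merges two components. Count decreases: 2 -> 1.
New component count: 1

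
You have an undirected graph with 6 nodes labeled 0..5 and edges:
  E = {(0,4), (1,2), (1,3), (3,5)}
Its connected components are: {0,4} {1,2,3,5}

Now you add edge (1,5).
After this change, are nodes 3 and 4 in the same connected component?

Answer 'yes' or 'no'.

Initial components: {0,4} {1,2,3,5}
Adding edge (1,5): both already in same component {1,2,3,5}. No change.
New components: {0,4} {1,2,3,5}
Are 3 and 4 in the same component? no

Answer: no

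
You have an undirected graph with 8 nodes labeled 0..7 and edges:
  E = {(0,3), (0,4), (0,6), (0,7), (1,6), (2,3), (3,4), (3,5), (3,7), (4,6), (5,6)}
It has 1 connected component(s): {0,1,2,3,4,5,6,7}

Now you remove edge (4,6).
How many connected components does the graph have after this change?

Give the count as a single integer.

Answer: 1

Derivation:
Initial component count: 1
Remove (4,6): not a bridge. Count unchanged: 1.
  After removal, components: {0,1,2,3,4,5,6,7}
New component count: 1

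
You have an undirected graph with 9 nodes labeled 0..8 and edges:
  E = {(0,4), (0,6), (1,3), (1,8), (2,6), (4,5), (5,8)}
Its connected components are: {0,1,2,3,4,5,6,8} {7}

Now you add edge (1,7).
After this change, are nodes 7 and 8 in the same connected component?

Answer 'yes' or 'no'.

Answer: yes

Derivation:
Initial components: {0,1,2,3,4,5,6,8} {7}
Adding edge (1,7): merges {0,1,2,3,4,5,6,8} and {7}.
New components: {0,1,2,3,4,5,6,7,8}
Are 7 and 8 in the same component? yes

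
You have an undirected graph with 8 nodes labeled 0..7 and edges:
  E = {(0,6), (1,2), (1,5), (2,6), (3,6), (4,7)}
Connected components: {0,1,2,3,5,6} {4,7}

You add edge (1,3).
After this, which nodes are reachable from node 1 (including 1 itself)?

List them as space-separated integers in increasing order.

Before: nodes reachable from 1: {0,1,2,3,5,6}
Adding (1,3): both endpoints already in same component. Reachability from 1 unchanged.
After: nodes reachable from 1: {0,1,2,3,5,6}

Answer: 0 1 2 3 5 6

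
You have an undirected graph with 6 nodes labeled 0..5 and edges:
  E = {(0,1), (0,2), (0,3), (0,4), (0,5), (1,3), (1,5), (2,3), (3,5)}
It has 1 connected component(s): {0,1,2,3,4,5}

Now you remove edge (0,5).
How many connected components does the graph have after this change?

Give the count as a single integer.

Answer: 1

Derivation:
Initial component count: 1
Remove (0,5): not a bridge. Count unchanged: 1.
  After removal, components: {0,1,2,3,4,5}
New component count: 1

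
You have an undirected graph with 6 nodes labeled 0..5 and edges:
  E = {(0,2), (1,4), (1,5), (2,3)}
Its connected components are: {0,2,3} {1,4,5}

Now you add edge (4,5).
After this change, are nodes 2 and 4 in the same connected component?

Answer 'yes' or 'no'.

Answer: no

Derivation:
Initial components: {0,2,3} {1,4,5}
Adding edge (4,5): both already in same component {1,4,5}. No change.
New components: {0,2,3} {1,4,5}
Are 2 and 4 in the same component? no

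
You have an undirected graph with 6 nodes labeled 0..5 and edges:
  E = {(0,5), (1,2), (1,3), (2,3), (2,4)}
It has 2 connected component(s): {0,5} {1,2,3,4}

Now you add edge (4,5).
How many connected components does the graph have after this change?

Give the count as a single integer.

Initial component count: 2
Add (4,5): merges two components. Count decreases: 2 -> 1.
New component count: 1

Answer: 1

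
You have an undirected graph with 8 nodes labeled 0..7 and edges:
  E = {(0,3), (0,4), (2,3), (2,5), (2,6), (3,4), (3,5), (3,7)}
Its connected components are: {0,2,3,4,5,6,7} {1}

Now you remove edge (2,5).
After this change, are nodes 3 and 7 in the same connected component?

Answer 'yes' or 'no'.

Answer: yes

Derivation:
Initial components: {0,2,3,4,5,6,7} {1}
Removing edge (2,5): not a bridge — component count unchanged at 2.
New components: {0,2,3,4,5,6,7} {1}
Are 3 and 7 in the same component? yes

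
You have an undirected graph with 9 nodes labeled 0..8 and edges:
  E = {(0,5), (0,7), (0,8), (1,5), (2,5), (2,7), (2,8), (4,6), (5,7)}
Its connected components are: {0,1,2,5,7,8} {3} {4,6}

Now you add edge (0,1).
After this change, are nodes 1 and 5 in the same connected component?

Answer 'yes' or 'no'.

Answer: yes

Derivation:
Initial components: {0,1,2,5,7,8} {3} {4,6}
Adding edge (0,1): both already in same component {0,1,2,5,7,8}. No change.
New components: {0,1,2,5,7,8} {3} {4,6}
Are 1 and 5 in the same component? yes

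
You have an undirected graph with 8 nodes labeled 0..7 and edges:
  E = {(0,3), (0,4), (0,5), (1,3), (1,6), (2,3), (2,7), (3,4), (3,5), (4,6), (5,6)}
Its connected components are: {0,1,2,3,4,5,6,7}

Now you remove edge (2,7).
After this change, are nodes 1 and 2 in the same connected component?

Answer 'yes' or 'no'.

Answer: yes

Derivation:
Initial components: {0,1,2,3,4,5,6,7}
Removing edge (2,7): it was a bridge — component count 1 -> 2.
New components: {0,1,2,3,4,5,6} {7}
Are 1 and 2 in the same component? yes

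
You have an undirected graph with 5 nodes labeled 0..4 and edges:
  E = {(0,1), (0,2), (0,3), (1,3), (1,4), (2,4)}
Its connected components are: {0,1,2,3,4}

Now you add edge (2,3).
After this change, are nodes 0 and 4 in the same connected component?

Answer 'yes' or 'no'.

Initial components: {0,1,2,3,4}
Adding edge (2,3): both already in same component {0,1,2,3,4}. No change.
New components: {0,1,2,3,4}
Are 0 and 4 in the same component? yes

Answer: yes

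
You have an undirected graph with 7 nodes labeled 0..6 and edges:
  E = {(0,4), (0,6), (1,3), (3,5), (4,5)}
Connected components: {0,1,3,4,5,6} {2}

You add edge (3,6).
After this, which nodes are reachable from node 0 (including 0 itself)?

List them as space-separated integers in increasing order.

Before: nodes reachable from 0: {0,1,3,4,5,6}
Adding (3,6): both endpoints already in same component. Reachability from 0 unchanged.
After: nodes reachable from 0: {0,1,3,4,5,6}

Answer: 0 1 3 4 5 6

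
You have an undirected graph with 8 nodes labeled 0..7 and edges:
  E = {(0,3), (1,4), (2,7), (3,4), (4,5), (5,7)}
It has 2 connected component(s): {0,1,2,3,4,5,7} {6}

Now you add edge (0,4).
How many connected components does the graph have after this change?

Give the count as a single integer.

Answer: 2

Derivation:
Initial component count: 2
Add (0,4): endpoints already in same component. Count unchanged: 2.
New component count: 2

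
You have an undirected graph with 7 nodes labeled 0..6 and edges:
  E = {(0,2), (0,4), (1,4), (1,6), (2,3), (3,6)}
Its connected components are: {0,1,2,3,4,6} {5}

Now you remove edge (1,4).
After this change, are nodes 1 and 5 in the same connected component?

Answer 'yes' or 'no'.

Initial components: {0,1,2,3,4,6} {5}
Removing edge (1,4): not a bridge — component count unchanged at 2.
New components: {0,1,2,3,4,6} {5}
Are 1 and 5 in the same component? no

Answer: no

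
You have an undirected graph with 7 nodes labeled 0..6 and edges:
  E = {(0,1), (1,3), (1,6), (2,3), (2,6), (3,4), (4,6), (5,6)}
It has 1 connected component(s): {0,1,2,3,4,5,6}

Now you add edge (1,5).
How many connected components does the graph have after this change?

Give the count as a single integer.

Answer: 1

Derivation:
Initial component count: 1
Add (1,5): endpoints already in same component. Count unchanged: 1.
New component count: 1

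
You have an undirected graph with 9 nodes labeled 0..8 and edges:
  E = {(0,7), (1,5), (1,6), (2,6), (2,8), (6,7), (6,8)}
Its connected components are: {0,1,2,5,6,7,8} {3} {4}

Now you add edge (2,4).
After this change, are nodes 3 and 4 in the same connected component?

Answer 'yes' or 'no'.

Answer: no

Derivation:
Initial components: {0,1,2,5,6,7,8} {3} {4}
Adding edge (2,4): merges {0,1,2,5,6,7,8} and {4}.
New components: {0,1,2,4,5,6,7,8} {3}
Are 3 and 4 in the same component? no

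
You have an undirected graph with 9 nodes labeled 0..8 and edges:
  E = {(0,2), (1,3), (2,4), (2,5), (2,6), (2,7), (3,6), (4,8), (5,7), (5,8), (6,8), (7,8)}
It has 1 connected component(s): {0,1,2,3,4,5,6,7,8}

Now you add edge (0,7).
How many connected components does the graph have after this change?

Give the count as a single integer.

Initial component count: 1
Add (0,7): endpoints already in same component. Count unchanged: 1.
New component count: 1

Answer: 1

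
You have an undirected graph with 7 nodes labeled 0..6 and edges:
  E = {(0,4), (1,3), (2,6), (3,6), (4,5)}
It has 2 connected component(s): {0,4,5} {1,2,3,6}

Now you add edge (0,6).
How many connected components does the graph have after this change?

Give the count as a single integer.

Initial component count: 2
Add (0,6): merges two components. Count decreases: 2 -> 1.
New component count: 1

Answer: 1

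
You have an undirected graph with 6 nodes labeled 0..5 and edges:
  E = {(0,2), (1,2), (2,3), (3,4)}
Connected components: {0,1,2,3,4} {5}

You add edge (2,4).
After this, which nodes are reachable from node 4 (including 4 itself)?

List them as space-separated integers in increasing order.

Answer: 0 1 2 3 4

Derivation:
Before: nodes reachable from 4: {0,1,2,3,4}
Adding (2,4): both endpoints already in same component. Reachability from 4 unchanged.
After: nodes reachable from 4: {0,1,2,3,4}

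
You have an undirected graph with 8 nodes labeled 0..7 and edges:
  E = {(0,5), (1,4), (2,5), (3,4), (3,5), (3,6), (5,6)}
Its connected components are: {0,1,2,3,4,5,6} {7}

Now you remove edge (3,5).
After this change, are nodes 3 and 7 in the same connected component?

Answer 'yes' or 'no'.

Answer: no

Derivation:
Initial components: {0,1,2,3,4,5,6} {7}
Removing edge (3,5): not a bridge — component count unchanged at 2.
New components: {0,1,2,3,4,5,6} {7}
Are 3 and 7 in the same component? no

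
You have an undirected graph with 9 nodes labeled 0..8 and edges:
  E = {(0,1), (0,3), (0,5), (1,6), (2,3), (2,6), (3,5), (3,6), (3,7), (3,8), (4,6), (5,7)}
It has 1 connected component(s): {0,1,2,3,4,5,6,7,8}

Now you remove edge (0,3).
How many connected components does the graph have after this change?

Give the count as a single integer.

Initial component count: 1
Remove (0,3): not a bridge. Count unchanged: 1.
  After removal, components: {0,1,2,3,4,5,6,7,8}
New component count: 1

Answer: 1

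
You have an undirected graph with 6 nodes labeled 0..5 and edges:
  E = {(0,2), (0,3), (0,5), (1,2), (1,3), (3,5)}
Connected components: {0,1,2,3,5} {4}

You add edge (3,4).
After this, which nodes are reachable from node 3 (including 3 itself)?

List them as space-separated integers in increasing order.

Answer: 0 1 2 3 4 5

Derivation:
Before: nodes reachable from 3: {0,1,2,3,5}
Adding (3,4): merges 3's component with another. Reachability grows.
After: nodes reachable from 3: {0,1,2,3,4,5}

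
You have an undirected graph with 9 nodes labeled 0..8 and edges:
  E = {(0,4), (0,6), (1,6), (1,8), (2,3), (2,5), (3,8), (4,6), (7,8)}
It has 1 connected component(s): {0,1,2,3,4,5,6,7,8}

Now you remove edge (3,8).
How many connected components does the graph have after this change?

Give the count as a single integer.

Initial component count: 1
Remove (3,8): it was a bridge. Count increases: 1 -> 2.
  After removal, components: {0,1,4,6,7,8} {2,3,5}
New component count: 2

Answer: 2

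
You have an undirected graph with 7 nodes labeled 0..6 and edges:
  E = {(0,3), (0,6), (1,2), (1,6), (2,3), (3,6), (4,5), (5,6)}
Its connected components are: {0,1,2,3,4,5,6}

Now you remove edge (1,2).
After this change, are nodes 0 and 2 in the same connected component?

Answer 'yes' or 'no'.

Answer: yes

Derivation:
Initial components: {0,1,2,3,4,5,6}
Removing edge (1,2): not a bridge — component count unchanged at 1.
New components: {0,1,2,3,4,5,6}
Are 0 and 2 in the same component? yes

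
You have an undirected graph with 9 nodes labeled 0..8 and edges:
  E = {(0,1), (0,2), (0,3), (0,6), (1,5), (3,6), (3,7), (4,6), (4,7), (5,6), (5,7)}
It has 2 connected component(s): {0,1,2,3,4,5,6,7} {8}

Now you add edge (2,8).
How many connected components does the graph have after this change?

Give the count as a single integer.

Answer: 1

Derivation:
Initial component count: 2
Add (2,8): merges two components. Count decreases: 2 -> 1.
New component count: 1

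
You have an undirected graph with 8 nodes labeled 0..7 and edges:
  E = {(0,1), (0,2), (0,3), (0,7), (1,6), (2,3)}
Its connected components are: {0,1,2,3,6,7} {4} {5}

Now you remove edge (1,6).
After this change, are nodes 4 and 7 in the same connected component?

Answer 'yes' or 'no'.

Initial components: {0,1,2,3,6,7} {4} {5}
Removing edge (1,6): it was a bridge — component count 3 -> 4.
New components: {0,1,2,3,7} {4} {5} {6}
Are 4 and 7 in the same component? no

Answer: no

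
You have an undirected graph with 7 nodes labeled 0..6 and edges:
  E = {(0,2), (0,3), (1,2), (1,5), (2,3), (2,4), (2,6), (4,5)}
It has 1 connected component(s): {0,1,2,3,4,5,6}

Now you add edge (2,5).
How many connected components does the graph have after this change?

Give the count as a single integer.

Answer: 1

Derivation:
Initial component count: 1
Add (2,5): endpoints already in same component. Count unchanged: 1.
New component count: 1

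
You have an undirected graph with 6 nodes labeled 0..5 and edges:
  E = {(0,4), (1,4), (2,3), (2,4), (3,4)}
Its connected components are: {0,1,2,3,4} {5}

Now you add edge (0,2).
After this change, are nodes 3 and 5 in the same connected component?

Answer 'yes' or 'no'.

Answer: no

Derivation:
Initial components: {0,1,2,3,4} {5}
Adding edge (0,2): both already in same component {0,1,2,3,4}. No change.
New components: {0,1,2,3,4} {5}
Are 3 and 5 in the same component? no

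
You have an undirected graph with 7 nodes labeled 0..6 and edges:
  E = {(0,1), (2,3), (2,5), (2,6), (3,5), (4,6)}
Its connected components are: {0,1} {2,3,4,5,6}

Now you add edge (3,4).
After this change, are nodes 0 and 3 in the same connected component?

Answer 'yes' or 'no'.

Answer: no

Derivation:
Initial components: {0,1} {2,3,4,5,6}
Adding edge (3,4): both already in same component {2,3,4,5,6}. No change.
New components: {0,1} {2,3,4,5,6}
Are 0 and 3 in the same component? no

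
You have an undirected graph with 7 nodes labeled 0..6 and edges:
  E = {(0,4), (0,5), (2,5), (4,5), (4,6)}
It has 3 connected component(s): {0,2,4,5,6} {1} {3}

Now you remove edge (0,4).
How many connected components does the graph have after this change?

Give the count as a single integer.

Answer: 3

Derivation:
Initial component count: 3
Remove (0,4): not a bridge. Count unchanged: 3.
  After removal, components: {0,2,4,5,6} {1} {3}
New component count: 3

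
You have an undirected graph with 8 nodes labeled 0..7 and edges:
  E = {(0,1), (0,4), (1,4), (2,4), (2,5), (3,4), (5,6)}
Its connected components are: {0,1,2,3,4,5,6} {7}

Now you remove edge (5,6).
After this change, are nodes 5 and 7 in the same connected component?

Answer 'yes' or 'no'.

Answer: no

Derivation:
Initial components: {0,1,2,3,4,5,6} {7}
Removing edge (5,6): it was a bridge — component count 2 -> 3.
New components: {0,1,2,3,4,5} {6} {7}
Are 5 and 7 in the same component? no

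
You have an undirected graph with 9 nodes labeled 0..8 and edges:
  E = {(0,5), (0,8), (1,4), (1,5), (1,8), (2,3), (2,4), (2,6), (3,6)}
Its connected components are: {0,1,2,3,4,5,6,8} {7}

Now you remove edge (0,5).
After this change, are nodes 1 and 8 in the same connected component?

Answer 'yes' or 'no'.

Answer: yes

Derivation:
Initial components: {0,1,2,3,4,5,6,8} {7}
Removing edge (0,5): not a bridge — component count unchanged at 2.
New components: {0,1,2,3,4,5,6,8} {7}
Are 1 and 8 in the same component? yes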